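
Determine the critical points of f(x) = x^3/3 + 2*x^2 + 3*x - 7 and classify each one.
f'(x) = x^2 + 4*x + 3

Solve f'(x) = 0:
  Factor: x^2 + 4*x + 3 = (x + 1)*(x + 3) = 0.
  ⇒ x = -3, -1

f''(x) = 2*x + 4
Second-derivative test at each critical point:
  f''(-3) = -2 < 0 → local maximum
  f''(-1) = 2 > 0 → local minimum

Critical points: x = -3 (local maximum); x = -1 (local minimum)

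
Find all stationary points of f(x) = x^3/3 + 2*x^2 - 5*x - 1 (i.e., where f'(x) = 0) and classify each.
f'(x) = x^2 + 4*x - 5

Solve f'(x) = 0:
  Factor: x^2 + 4*x - 5 = (x - 1)*(x + 5) = 0.
  ⇒ x = -5, 1

f''(x) = 2*x + 4
Second-derivative test at each critical point:
  f''(-5) = -6 < 0 → local maximum
  f''(1) = 6 > 0 → local minimum

Critical points: x = -5 (local maximum); x = 1 (local minimum)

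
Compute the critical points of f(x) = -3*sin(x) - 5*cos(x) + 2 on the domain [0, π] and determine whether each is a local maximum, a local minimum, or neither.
f'(x) = 5*sin(x) - 3*cos(x)

Solve f'(x) = 0 on [0, π]:
  f'(x) = 0 ⇔ -3*cos(x) = -5*sin(x) ⇔ tan(x) = 3/5, i.e. x = arctan(3/5) + nπ; keep the solutions lying in [0, π].
  ⇒ x = atan(3/5) ≈ 0.5404

f''(x) = 3*sin(x) + 5*cos(x)
Second-derivative test at each critical point:
  f''(0.5404) = 5.8310 > 0 → local minimum

Critical points: x = atan(3/5) ≈ 0.5404 (local minimum)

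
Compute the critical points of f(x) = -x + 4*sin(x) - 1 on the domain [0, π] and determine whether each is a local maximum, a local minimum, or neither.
f'(x) = 4*cos(x) - 1

Solve f'(x) = 0 on [0, π]:
  f'(x) = 0 ⇔ cos(x) = 1/4, i.e. x = ±arccos(1/4) + 2nπ; keep the solutions lying in [0, π].
  ⇒ x = acos(1/4) ≈ 1.3181

f''(x) = -4*sin(x)
Second-derivative test at each critical point:
  f''(1.3181) = -3.8730 < 0 → local maximum

Critical points: x = acos(1/4) ≈ 1.3181 (local maximum)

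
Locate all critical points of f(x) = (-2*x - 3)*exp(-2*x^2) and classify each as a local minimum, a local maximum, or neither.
f'(x) = 2*(2*x*(2*x + 3) - 1)*exp(-2*x^2)

Solve f'(x) = 0:
  f'(x) = (8*x^2 + 12*x - 2)·exp(-2*x^2) and exp(-2*x^2) > 0 for every x, so f'(x) = 0 ⇔ 8*x^2 + 12*x - 2 = 0.
  Factor: 8*x^2 + 12*x - 2 = 2*(4*x^2 + 6*x - 1); 4*x^2 + 6*x - 1 = 0 has no rational roots; quadratic formula: x = (-6 ± √52)/8.
  ⇒ x = -sqrt(13)/4 - 3/4 ≈ -1.6514, -3/4 + sqrt(13)/4 ≈ 0.1514

f''(x) = 4*(-8*x^3 - 12*x^2 + 6*x + 3)*exp(-2*x^2)
Second-derivative test at each critical point:
  f''(-1.6514) = -0.0617 < 0 → local maximum
  f''(0.1514) = 13.7761 > 0 → local minimum

Critical points: x = -sqrt(13)/4 - 3/4 ≈ -1.6514 (local maximum); x = -3/4 + sqrt(13)/4 ≈ 0.1514 (local minimum)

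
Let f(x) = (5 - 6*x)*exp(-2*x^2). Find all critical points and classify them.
f'(x) = 2*(2*x*(6*x - 5) - 3)*exp(-2*x^2)

Solve f'(x) = 0:
  f'(x) = (24*x^2 - 20*x - 6)·exp(-2*x^2) and exp(-2*x^2) > 0 for every x, so f'(x) = 0 ⇔ 24*x^2 - 20*x - 6 = 0.
  Factor: 24*x^2 - 20*x - 6 = 2*(12*x^2 - 10*x - 3); 12*x^2 - 10*x - 3 = 0 has no rational roots; quadratic formula: x = (10 ± √244)/24.
  ⇒ x = 5/12 - sqrt(61)/12 ≈ -0.2342, 5/12 + sqrt(61)/12 ≈ 1.0675

f''(x) = 4*(4*x^2*(5 - 6*x) + 18*x - 5)*exp(-2*x^2)
Second-derivative test at each critical point:
  f''(-0.2342) = -27.9955 < 0 → local maximum
  f''(1.0675) = 3.1980 > 0 → local minimum

Critical points: x = 5/12 - sqrt(61)/12 ≈ -0.2342 (local maximum); x = 5/12 + sqrt(61)/12 ≈ 1.0675 (local minimum)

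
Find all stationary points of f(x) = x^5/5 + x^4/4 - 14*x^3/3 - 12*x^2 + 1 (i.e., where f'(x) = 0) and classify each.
f'(x) = x*(x^3 + x^2 - 14*x - 24)

Solve f'(x) = 0:
  Factor: x^4 + x^3 - 14*x^2 - 24*x = x*(x - 4)*(x + 2)*(x + 3) = 0.
  ⇒ x = -3, -2, 0, 4

f''(x) = 4*x^3 + 3*x^2 - 28*x - 24
Second-derivative test at each critical point:
  f''(-3) = -21 < 0 → local maximum
  f''(-2) = 12 > 0 → local minimum
  f''(0) = -24 < 0 → local maximum
  f''(4) = 168 > 0 → local minimum

Critical points: x = -3 (local maximum); x = -2 (local minimum); x = 0 (local maximum); x = 4 (local minimum)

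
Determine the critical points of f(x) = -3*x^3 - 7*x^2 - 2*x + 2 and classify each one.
f'(x) = -9*x^2 - 14*x - 2

Solve f'(x) = 0:
  9*x^2 + 14*x + 2 = 0 has no rational roots; quadratic formula: x = (-14 ± √124)/18.
  ⇒ x = -7/9 - sqrt(31)/9 ≈ -1.3964, -7/9 + sqrt(31)/9 ≈ -0.1591

f''(x) = -18*x - 14
Second-derivative test at each critical point:
  f''(-1.3964) = 11.1355 > 0 → local minimum
  f''(-0.1591) = -11.1355 < 0 → local maximum

Critical points: x = -7/9 - sqrt(31)/9 ≈ -1.3964 (local minimum); x = -7/9 + sqrt(31)/9 ≈ -0.1591 (local maximum)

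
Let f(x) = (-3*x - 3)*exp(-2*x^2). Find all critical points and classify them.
f'(x) = 3*(4*x*(x + 1) - 1)*exp(-2*x^2)

Solve f'(x) = 0:
  f'(x) = (12*x^2 + 12*x - 3)·exp(-2*x^2) and exp(-2*x^2) > 0 for every x, so f'(x) = 0 ⇔ 12*x^2 + 12*x - 3 = 0.
  Factor: 12*x^2 + 12*x - 3 = 3*(4*x^2 + 4*x - 1); 4*x^2 + 4*x - 1 = 0 has no rational roots; quadratic formula: x = (-4 ± √32)/8.
  ⇒ x = -sqrt(2)/2 - 1/2 ≈ -1.2071, -1/2 + sqrt(2)/2 ≈ 0.2071

f''(x) = 12*(-4*x^2*(x + 1) + 3*x + 1)*exp(-2*x^2)
Second-derivative test at each critical point:
  f''(-1.2071) = -0.9206 < 0 → local maximum
  f''(0.2071) = 15.5754 > 0 → local minimum

Critical points: x = -sqrt(2)/2 - 1/2 ≈ -1.2071 (local maximum); x = -1/2 + sqrt(2)/2 ≈ 0.2071 (local minimum)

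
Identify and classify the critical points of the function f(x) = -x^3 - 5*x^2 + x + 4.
f'(x) = -3*x^2 - 10*x + 1

Solve f'(x) = 0:
  3*x^2 + 10*x - 1 = 0 has no rational roots; quadratic formula: x = (-10 ± √112)/6.
  ⇒ x = -2*sqrt(7)/3 - 5/3 ≈ -3.4305, -5/3 + 2*sqrt(7)/3 ≈ 0.0972

f''(x) = -6*x - 10
Second-derivative test at each critical point:
  f''(-3.4305) = 10.5830 > 0 → local minimum
  f''(0.0972) = -10.5830 < 0 → local maximum

Critical points: x = -2*sqrt(7)/3 - 5/3 ≈ -3.4305 (local minimum); x = -5/3 + 2*sqrt(7)/3 ≈ 0.0972 (local maximum)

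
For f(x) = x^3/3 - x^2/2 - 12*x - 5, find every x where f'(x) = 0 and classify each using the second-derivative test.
f'(x) = x^2 - x - 12

Solve f'(x) = 0:
  Factor: x^2 - x - 12 = (x - 4)*(x + 3) = 0.
  ⇒ x = -3, 4

f''(x) = 2*x - 1
Second-derivative test at each critical point:
  f''(-3) = -7 < 0 → local maximum
  f''(4) = 7 > 0 → local minimum

Critical points: x = -3 (local maximum); x = 4 (local minimum)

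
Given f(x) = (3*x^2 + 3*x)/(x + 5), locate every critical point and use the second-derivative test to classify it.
f'(x) = 3*(x^2 + 10*x + 5)/(x^2 + 10*x + 25)

Solve f'(x) = 0:
  f'(x) = 3*(x^2 + 10*x + 5)/(x + 5)^2; the denominator is positive wherever f is defined, so f'(x) = 0 ⇔ 3*x^2 + 30*x + 15 = 0.
  Factor: 3*x^2 + 30*x + 15 = 3*(x^2 + 10*x + 5); x^2 + 10*x + 5 = 0 has no rational roots; quadratic formula: x = (-10 ± √80)/2.
  ⇒ x = -5 - 2*sqrt(5) ≈ -9.4721, -5 + 2*sqrt(5) ≈ -0.5279

f''(x) = 120/(x^3 + 15*x^2 + 75*x + 125)
Second-derivative test at each critical point:
  f''(-9.4721) = -1.3416 < 0 → local maximum
  f''(-0.5279) = 1.3416 > 0 → local minimum

Critical points: x = -5 - 2*sqrt(5) ≈ -9.4721 (local maximum); x = -5 + 2*sqrt(5) ≈ -0.5279 (local minimum)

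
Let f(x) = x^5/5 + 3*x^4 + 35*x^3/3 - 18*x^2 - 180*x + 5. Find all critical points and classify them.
f'(x) = x^4 + 12*x^3 + 35*x^2 - 36*x - 180

Solve f'(x) = 0:
  Factor: x^4 + 12*x^3 + 35*x^2 - 36*x - 180 = (x - 2)*(x + 3)*(x + 5)*(x + 6) = 0.
  ⇒ x = -6, -5, -3, 2

f''(x) = 4*x^3 + 36*x^2 + 70*x - 36
Second-derivative test at each critical point:
  f''(-6) = -24 < 0 → local maximum
  f''(-5) = 14 > 0 → local minimum
  f''(-3) = -30 < 0 → local maximum
  f''(2) = 280 > 0 → local minimum

Critical points: x = -6 (local maximum); x = -5 (local minimum); x = -3 (local maximum); x = 2 (local minimum)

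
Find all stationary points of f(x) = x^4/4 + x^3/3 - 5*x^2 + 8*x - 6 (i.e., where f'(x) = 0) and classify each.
f'(x) = x^3 + x^2 - 10*x + 8

Solve f'(x) = 0:
  Factor: x^3 + x^2 - 10*x + 8 = (x - 2)*(x - 1)*(x + 4) = 0.
  ⇒ x = -4, 1, 2

f''(x) = 3*x^2 + 2*x - 10
Second-derivative test at each critical point:
  f''(-4) = 30 > 0 → local minimum
  f''(1) = -5 < 0 → local maximum
  f''(2) = 6 > 0 → local minimum

Critical points: x = -4 (local minimum); x = 1 (local maximum); x = 2 (local minimum)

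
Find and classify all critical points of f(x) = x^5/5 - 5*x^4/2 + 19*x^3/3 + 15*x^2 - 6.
f'(x) = x*(x^3 - 10*x^2 + 19*x + 30)

Solve f'(x) = 0:
  Factor: x^4 - 10*x^3 + 19*x^2 + 30*x = x*(x - 6)*(x - 5)*(x + 1) = 0.
  ⇒ x = -1, 0, 5, 6

f''(x) = 4*x^3 - 30*x^2 + 38*x + 30
Second-derivative test at each critical point:
  f''(-1) = -42 < 0 → local maximum
  f''(0) = 30 > 0 → local minimum
  f''(5) = -30 < 0 → local maximum
  f''(6) = 42 > 0 → local minimum

Critical points: x = -1 (local maximum); x = 0 (local minimum); x = 5 (local maximum); x = 6 (local minimum)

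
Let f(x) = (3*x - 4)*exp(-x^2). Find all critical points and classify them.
f'(x) = (-2*x*(3*x - 4) + 3)*exp(-x^2)

Solve f'(x) = 0:
  f'(x) = (-6*x^2 + 8*x + 3)·exp(-x^2) and exp(-x^2) > 0 for every x, so f'(x) = 0 ⇔ -6*x^2 + 8*x + 3 = 0.
  6*x^2 - 8*x - 3 = 0 has no rational roots; quadratic formula: x = (8 ± √136)/12.
  ⇒ x = 2/3 - sqrt(34)/6 ≈ -0.3052, 2/3 + sqrt(34)/6 ≈ 1.6385

f''(x) = 2*(2*x^2*(3*x - 4) - 9*x + 4)*exp(-x^2)
Second-derivative test at each critical point:
  f''(-0.3052) = 10.6250 > 0 → local minimum
  f''(1.6385) = -0.7959 < 0 → local maximum

Critical points: x = 2/3 - sqrt(34)/6 ≈ -0.3052 (local minimum); x = 2/3 + sqrt(34)/6 ≈ 1.6385 (local maximum)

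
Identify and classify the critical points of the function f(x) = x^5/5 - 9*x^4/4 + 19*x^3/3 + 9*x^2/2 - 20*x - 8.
f'(x) = x^4 - 9*x^3 + 19*x^2 + 9*x - 20

Solve f'(x) = 0:
  Factor: x^4 - 9*x^3 + 19*x^2 + 9*x - 20 = (x - 5)*(x - 4)*(x - 1)*(x + 1) = 0.
  ⇒ x = -1, 1, 4, 5

f''(x) = 4*x^3 - 27*x^2 + 38*x + 9
Second-derivative test at each critical point:
  f''(-1) = -60 < 0 → local maximum
  f''(1) = 24 > 0 → local minimum
  f''(4) = -15 < 0 → local maximum
  f''(5) = 24 > 0 → local minimum

Critical points: x = -1 (local maximum); x = 1 (local minimum); x = 4 (local maximum); x = 5 (local minimum)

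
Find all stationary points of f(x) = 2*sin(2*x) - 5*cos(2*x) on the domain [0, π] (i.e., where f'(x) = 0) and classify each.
f'(x) = 10*sin(2*x) + 4*cos(2*x)

Solve f'(x) = 0 on [0, π]:
  f'(x) = 0 ⇔ 2*cos(2*x) = -5*sin(2*x) ⇔ tan(2*x) = -2/5, i.e. 2*x = arctan(-2/5) + nπ; keep the solutions lying in [0, π].
  ⇒ x = -atan(2/5)/2 + pi/2 ≈ 1.3805, pi - atan(2/5)/2 ≈ 2.9513

f''(x) = -8*sin(2*x) + 20*cos(2*x)
Second-derivative test at each critical point:
  f''(1.3805) = -21.5407 < 0 → local maximum
  f''(2.9513) = 21.5407 > 0 → local minimum

Critical points: x = -atan(2/5)/2 + pi/2 ≈ 1.3805 (local maximum); x = pi - atan(2/5)/2 ≈ 2.9513 (local minimum)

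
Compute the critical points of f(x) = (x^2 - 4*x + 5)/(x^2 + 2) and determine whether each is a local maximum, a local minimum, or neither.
f'(x) = 2*(2*x^2 - 3*x - 4)/(x^4 + 4*x^2 + 4)

Solve f'(x) = 0:
  f'(x) = 2*(2*x^2 - 3*x - 4)/(x^2 + 2)^2; the denominator is positive wherever f is defined, so f'(x) = 0 ⇔ 4*x^2 - 6*x - 8 = 0.
  Factor: 4*x^2 - 6*x - 8 = 2*(2*x^2 - 3*x - 4); 2*x^2 - 3*x - 4 = 0 has no rational roots; quadratic formula: x = (3 ± √41)/4.
  ⇒ x = 3/4 - sqrt(41)/4 ≈ -0.8508, 3/4 + sqrt(41)/4 ≈ 2.3508

f''(x) = 2*(-4*x^3 + 9*x^2 + 24*x - 6)/(x^6 + 6*x^4 + 12*x^2 + 8)
Second-derivative test at each critical point:
  f''(-0.8508) = -1.7261 < 0 → local maximum
  f''(2.3508) = 0.2261 > 0 → local minimum

Critical points: x = 3/4 - sqrt(41)/4 ≈ -0.8508 (local maximum); x = 3/4 + sqrt(41)/4 ≈ 2.3508 (local minimum)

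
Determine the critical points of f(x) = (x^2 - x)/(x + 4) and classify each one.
f'(x) = (x^2 + 8*x - 4)/(x^2 + 8*x + 16)

Solve f'(x) = 0:
  f'(x) = (x^2 + 8*x - 4)/(x + 4)^2; the denominator is positive wherever f is defined, so f'(x) = 0 ⇔ x^2 + 8*x - 4 = 0.
  x^2 + 8*x - 4 = 0 has no rational roots; quadratic formula: x = (-8 ± √80)/2.
  ⇒ x = -2*sqrt(5) - 4 ≈ -8.4721, -4 + 2*sqrt(5) ≈ 0.4721

f''(x) = 40/(x^3 + 12*x^2 + 48*x + 64)
Second-derivative test at each critical point:
  f''(-8.4721) = -0.4472 < 0 → local maximum
  f''(0.4721) = 0.4472 > 0 → local minimum

Critical points: x = -2*sqrt(5) - 4 ≈ -8.4721 (local maximum); x = -4 + 2*sqrt(5) ≈ 0.4721 (local minimum)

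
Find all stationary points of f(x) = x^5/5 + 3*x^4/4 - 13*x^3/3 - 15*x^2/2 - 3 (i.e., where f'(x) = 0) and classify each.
f'(x) = x*(x^3 + 3*x^2 - 13*x - 15)

Solve f'(x) = 0:
  Factor: x^4 + 3*x^3 - 13*x^2 - 15*x = x*(x - 3)*(x + 1)*(x + 5) = 0.
  ⇒ x = -5, -1, 0, 3

f''(x) = 4*x^3 + 9*x^2 - 26*x - 15
Second-derivative test at each critical point:
  f''(-5) = -160 < 0 → local maximum
  f''(-1) = 16 > 0 → local minimum
  f''(0) = -15 < 0 → local maximum
  f''(3) = 96 > 0 → local minimum

Critical points: x = -5 (local maximum); x = -1 (local minimum); x = 0 (local maximum); x = 3 (local minimum)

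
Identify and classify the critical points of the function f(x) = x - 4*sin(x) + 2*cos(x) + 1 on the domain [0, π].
f'(x) = -2*sin(x) - 4*cos(x) + 1

Solve f'(x) = 0 on [0, π]:
  f'(x) = 0 ⇔ -2*sin(x) - 4*cos(x) = -1. Write the left side as R·cos(x + φ) with R = √((-4)² + 2²) = 2*sqrt(5), cos φ = -2*sqrt(5)/5, sin φ = sqrt(5)/5; then cos(x + φ) = -sqrt(5)/10. Solve for x and keep the solutions lying in [0, π].
  ⇒ x = atan((1 + 2*sqrt(19))/(2 - sqrt(19))) + pi ≈ 1.8089

f''(x) = 4*sin(x) - 2*cos(x)
Second-derivative test at each critical point:
  f''(1.8089) = 4.3589 > 0 → local minimum

Critical points: x = atan((1 + 2*sqrt(19))/(2 - sqrt(19))) + pi ≈ 1.8089 (local minimum)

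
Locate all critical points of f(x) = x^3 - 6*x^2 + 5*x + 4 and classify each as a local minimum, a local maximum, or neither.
f'(x) = 3*x^2 - 12*x + 5

Solve f'(x) = 0:
  3*x^2 - 12*x + 5 = 0 has no rational roots; quadratic formula: x = (12 ± √84)/6.
  ⇒ x = 2 - sqrt(21)/3 ≈ 0.4725, sqrt(21)/3 + 2 ≈ 3.5275

f''(x) = 6*x - 12
Second-derivative test at each critical point:
  f''(0.4725) = -9.1652 < 0 → local maximum
  f''(3.5275) = 9.1652 > 0 → local minimum

Critical points: x = 2 - sqrt(21)/3 ≈ 0.4725 (local maximum); x = sqrt(21)/3 + 2 ≈ 3.5275 (local minimum)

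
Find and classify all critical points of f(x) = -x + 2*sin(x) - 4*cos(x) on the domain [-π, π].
f'(x) = 4*sin(x) + 2*cos(x) - 1

Solve f'(x) = 0 on [-π, π]:
  f'(x) = 0 ⇔ 4*sin(x) + 2*cos(x) = 1. Write the left side as R·cos(x + φ) with R = √(2² + (-4)²) = 2*sqrt(5), cos φ = sqrt(5)/5, sin φ = -2*sqrt(5)/5; then cos(x + φ) = sqrt(5)/10. Solve for x and keep the solutions lying in [-π, π].
  ⇒ x = atan((2 - sqrt(19))/(1 + 2*sqrt(19))) ≈ -0.2381, atan((2 + sqrt(19))/(1 - 2*sqrt(19))) + pi ≈ 2.4524

f''(x) = -2*sin(x) + 4*cos(x)
Second-derivative test at each critical point:
  f''(-0.2381) = 4.3589 > 0 → local minimum
  f''(2.4524) = -4.3589 < 0 → local maximum

Critical points: x = atan((2 - sqrt(19))/(1 + 2*sqrt(19))) ≈ -0.2381 (local minimum); x = atan((2 + sqrt(19))/(1 - 2*sqrt(19))) + pi ≈ 2.4524 (local maximum)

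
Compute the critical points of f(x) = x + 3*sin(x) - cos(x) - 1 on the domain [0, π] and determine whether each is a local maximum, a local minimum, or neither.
f'(x) = sin(x) + 3*cos(x) + 1

Solve f'(x) = 0 on [0, π]:
  f'(x) = 0 ⇔ sin(x) + 3*cos(x) = -1. Write the left side as R·cos(x + φ) with R = √(3² + (-1)²) = sqrt(10), cos φ = 3*sqrt(10)/10, sin φ = -sqrt(10)/10; then cos(x + φ) = -sqrt(10)/10. Solve for x and keep the solutions lying in [0, π].
  ⇒ x = pi - atan(4/3) ≈ 2.2143

f''(x) = -3*sin(x) + cos(x)
Second-derivative test at each critical point:
  f''(2.2143) = -3 < 0 → local maximum

Critical points: x = pi - atan(4/3) ≈ 2.2143 (local maximum)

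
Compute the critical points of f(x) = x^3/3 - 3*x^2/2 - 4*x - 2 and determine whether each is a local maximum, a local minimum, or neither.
f'(x) = x^2 - 3*x - 4

Solve f'(x) = 0:
  Factor: x^2 - 3*x - 4 = (x - 4)*(x + 1) = 0.
  ⇒ x = -1, 4

f''(x) = 2*x - 3
Second-derivative test at each critical point:
  f''(-1) = -5 < 0 → local maximum
  f''(4) = 5 > 0 → local minimum

Critical points: x = -1 (local maximum); x = 4 (local minimum)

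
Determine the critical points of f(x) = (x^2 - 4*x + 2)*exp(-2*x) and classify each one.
f'(x) = 2*(-x^2 + 5*x - 4)*exp(-2*x)

Solve f'(x) = 0:
  f'(x) = (-2*x^2 + 10*x - 8)·exp(-2*x) and exp(-2*x) > 0 for every x, so f'(x) = 0 ⇔ -2*x^2 + 10*x - 8 = 0.
  Factor: -2*x^2 + 10*x - 8 = -2*(x - 4)*(x - 1) = 0.
  ⇒ x = 1, 4

f''(x) = 2*(2*x^2 - 12*x + 13)*exp(-2*x)
Second-derivative test at each critical point:
  f''(1) = 0.8120 > 0 → local minimum
  f''(4) = -0.0020 < 0 → local maximum

Critical points: x = 1 (local minimum); x = 4 (local maximum)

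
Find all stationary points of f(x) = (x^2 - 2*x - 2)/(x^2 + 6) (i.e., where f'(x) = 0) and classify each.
f'(x) = 2*(x^2 + 8*x - 6)/(x^4 + 12*x^2 + 36)

Solve f'(x) = 0:
  f'(x) = 2*(x^2 + 8*x - 6)/(x^2 + 6)^2; the denominator is positive wherever f is defined, so f'(x) = 0 ⇔ 2*x^2 + 16*x - 12 = 0.
  Factor: 2*x^2 + 16*x - 12 = 2*(x^2 + 8*x - 6); x^2 + 8*x - 6 = 0 has no rational roots; quadratic formula: x = (-8 ± √88)/2.
  ⇒ x = -sqrt(22) - 4 ≈ -8.6904, -4 + sqrt(22) ≈ 0.6904

f''(x) = 4*(-x^3 - 12*x^2 + 18*x + 24)/(x^6 + 18*x^4 + 108*x^2 + 216)
Second-derivative test at each critical point:
  f''(-8.6904) = -0.0028 < 0 → local maximum
  f''(0.6904) = 0.4473 > 0 → local minimum

Critical points: x = -sqrt(22) - 4 ≈ -8.6904 (local maximum); x = -4 + sqrt(22) ≈ 0.6904 (local minimum)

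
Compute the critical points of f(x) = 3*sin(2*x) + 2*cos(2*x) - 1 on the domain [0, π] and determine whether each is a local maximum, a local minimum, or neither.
f'(x) = -4*sin(2*x) + 6*cos(2*x)

Solve f'(x) = 0 on [0, π]:
  f'(x) = 0 ⇔ 3*cos(2*x) = 2*sin(2*x) ⇔ tan(2*x) = 3/2, i.e. 2*x = arctan(3/2) + nπ; keep the solutions lying in [0, π].
  ⇒ x = atan(3/2)/2 ≈ 0.4914, atan(3/2)/2 + pi/2 ≈ 2.0622

f''(x) = -12*sin(2*x) - 8*cos(2*x)
Second-derivative test at each critical point:
  f''(0.4914) = -14.4222 < 0 → local maximum
  f''(2.0622) = 14.4222 > 0 → local minimum

Critical points: x = atan(3/2)/2 ≈ 0.4914 (local maximum); x = atan(3/2)/2 + pi/2 ≈ 2.0622 (local minimum)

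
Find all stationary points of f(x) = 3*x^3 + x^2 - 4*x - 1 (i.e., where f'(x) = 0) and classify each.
f'(x) = 9*x^2 + 2*x - 4

Solve f'(x) = 0:
  9*x^2 + 2*x - 4 = 0 has no rational roots; quadratic formula: x = (-2 ± √148)/18.
  ⇒ x = -sqrt(37)/9 - 1/9 ≈ -0.7870, -1/9 + sqrt(37)/9 ≈ 0.5648

f''(x) = 18*x + 2
Second-derivative test at each critical point:
  f''(-0.7870) = -12.1655 < 0 → local maximum
  f''(0.5648) = 12.1655 > 0 → local minimum

Critical points: x = -sqrt(37)/9 - 1/9 ≈ -0.7870 (local maximum); x = -1/9 + sqrt(37)/9 ≈ 0.5648 (local minimum)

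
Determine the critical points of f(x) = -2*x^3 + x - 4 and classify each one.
f'(x) = 1 - 6*x^2

Solve f'(x) = 0:
  6*x^2 - 1 = 0 has no rational roots; quadratic formula: x = (0 ± √24)/12.
  ⇒ x = -sqrt(6)/6 ≈ -0.4082, sqrt(6)/6 ≈ 0.4082

f''(x) = -12*x
Second-derivative test at each critical point:
  f''(-0.4082) = 4.8990 > 0 → local minimum
  f''(0.4082) = -4.8990 < 0 → local maximum

Critical points: x = -sqrt(6)/6 ≈ -0.4082 (local minimum); x = sqrt(6)/6 ≈ 0.4082 (local maximum)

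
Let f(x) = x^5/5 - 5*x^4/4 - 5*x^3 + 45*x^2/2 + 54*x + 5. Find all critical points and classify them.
f'(x) = x^4 - 5*x^3 - 15*x^2 + 45*x + 54

Solve f'(x) = 0:
  Factor: x^4 - 5*x^3 - 15*x^2 + 45*x + 54 = (x - 6)*(x - 3)*(x + 1)*(x + 3) = 0.
  ⇒ x = -3, -1, 3, 6

f''(x) = 4*x^3 - 15*x^2 - 30*x + 45
Second-derivative test at each critical point:
  f''(-3) = -108 < 0 → local maximum
  f''(-1) = 56 > 0 → local minimum
  f''(3) = -72 < 0 → local maximum
  f''(6) = 189 > 0 → local minimum

Critical points: x = -3 (local maximum); x = -1 (local minimum); x = 3 (local maximum); x = 6 (local minimum)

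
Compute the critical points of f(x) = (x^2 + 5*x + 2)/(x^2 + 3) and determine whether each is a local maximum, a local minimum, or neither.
f'(x) = (-5*x^2 + 2*x + 15)/(x^4 + 6*x^2 + 9)

Solve f'(x) = 0:
  f'(x) = -(5*x^2 - 2*x - 15)/(x^2 + 3)^2; the denominator is positive wherever f is defined, so f'(x) = 0 ⇔ -5*x^2 + 2*x + 15 = 0.
  5*x^2 - 2*x - 15 = 0 has no rational roots; quadratic formula: x = (2 ± √304)/10.
  ⇒ x = 1/5 - 2*sqrt(19)/5 ≈ -1.5436, 1/5 + 2*sqrt(19)/5 ≈ 1.9436

f''(x) = 2*(5*x^3 - 3*x^2 - 45*x + 3)/(x^6 + 9*x^4 + 27*x^2 + 27)
Second-derivative test at each critical point:
  f''(-1.5436) = 0.6018 > 0 → local minimum
  f''(1.9436) = -0.3796 < 0 → local maximum

Critical points: x = 1/5 - 2*sqrt(19)/5 ≈ -1.5436 (local minimum); x = 1/5 + 2*sqrt(19)/5 ≈ 1.9436 (local maximum)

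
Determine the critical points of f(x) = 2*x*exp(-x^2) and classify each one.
f'(x) = 2*(1 - 2*x^2)*exp(-x^2)

Solve f'(x) = 0:
  f'(x) = (2 - 4*x^2)·exp(-x^2) and exp(-x^2) > 0 for every x, so f'(x) = 0 ⇔ 2 - 4*x^2 = 0.
  Factor: 2 - 4*x^2 = -2*(2*x^2 - 1); 2*x^2 - 1 = 0 has no rational roots; quadratic formula: x = (0 ± √8)/4.
  ⇒ x = -sqrt(2)/2 ≈ -0.7071, sqrt(2)/2 ≈ 0.7071

f''(x) = (8*x^3 - 12*x)*exp(-x^2)
Second-derivative test at each critical point:
  f''(-0.7071) = 3.4311 > 0 → local minimum
  f''(0.7071) = -3.4311 < 0 → local maximum

Critical points: x = -sqrt(2)/2 ≈ -0.7071 (local minimum); x = sqrt(2)/2 ≈ 0.7071 (local maximum)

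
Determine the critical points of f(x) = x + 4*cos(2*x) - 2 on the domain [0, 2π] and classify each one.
f'(x) = 1 - 8*sin(2*x)

Solve f'(x) = 0 on [0, 2π]:
  f'(x) = 0 ⇔ sin(2*x) = 1/8, i.e. 2*x = arcsin(1/8) + 2nπ or 2*x = π − arcsin(1/8) + 2nπ; keep the solutions lying in [0, 2π].
  ⇒ x = asin(1/8)/2 ≈ 0.0627, -asin(1/8)/2 + pi/2 ≈ 1.5081, asin(1/8)/2 + pi ≈ 3.2043, -asin(1/8)/2 + 3*pi/2 ≈ 4.6497

f''(x) = -16*cos(2*x)
Second-derivative test at each critical point:
  f''(0.0627) = -15.8745 < 0 → local maximum
  f''(1.5081) = 15.8745 > 0 → local minimum
  f''(3.2043) = -15.8745 < 0 → local maximum
  f''(4.6497) = 15.8745 > 0 → local minimum

Critical points: x = asin(1/8)/2 ≈ 0.0627 (local maximum); x = -asin(1/8)/2 + pi/2 ≈ 1.5081 (local minimum); x = asin(1/8)/2 + pi ≈ 3.2043 (local maximum); x = -asin(1/8)/2 + 3*pi/2 ≈ 4.6497 (local minimum)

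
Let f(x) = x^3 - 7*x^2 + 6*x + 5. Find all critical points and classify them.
f'(x) = 3*x^2 - 14*x + 6

Solve f'(x) = 0:
  3*x^2 - 14*x + 6 = 0 has no rational roots; quadratic formula: x = (14 ± √124)/6.
  ⇒ x = 7/3 - sqrt(31)/3 ≈ 0.4774, sqrt(31)/3 + 7/3 ≈ 4.1893

f''(x) = 6*x - 14
Second-derivative test at each critical point:
  f''(0.4774) = -11.1355 < 0 → local maximum
  f''(4.1893) = 11.1355 > 0 → local minimum

Critical points: x = 7/3 - sqrt(31)/3 ≈ 0.4774 (local maximum); x = sqrt(31)/3 + 7/3 ≈ 4.1893 (local minimum)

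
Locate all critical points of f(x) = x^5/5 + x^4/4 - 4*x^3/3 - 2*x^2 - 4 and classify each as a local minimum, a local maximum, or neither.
f'(x) = x*(x^3 + x^2 - 4*x - 4)

Solve f'(x) = 0:
  Factor: x^4 + x^3 - 4*x^2 - 4*x = x*(x - 2)*(x + 1)*(x + 2) = 0.
  ⇒ x = -2, -1, 0, 2

f''(x) = 4*x^3 + 3*x^2 - 8*x - 4
Second-derivative test at each critical point:
  f''(-2) = -8 < 0 → local maximum
  f''(-1) = 3 > 0 → local minimum
  f''(0) = -4 < 0 → local maximum
  f''(2) = 24 > 0 → local minimum

Critical points: x = -2 (local maximum); x = -1 (local minimum); x = 0 (local maximum); x = 2 (local minimum)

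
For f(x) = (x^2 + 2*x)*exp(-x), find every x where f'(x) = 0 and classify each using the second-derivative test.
f'(x) = (2 - x^2)*exp(-x)

Solve f'(x) = 0:
  f'(x) = (2 - x^2)·exp(-x) and exp(-x) > 0 for every x, so f'(x) = 0 ⇔ 2 - x^2 = 0.
  x^2 - 2 = 0 has no rational roots; quadratic formula: x = (0 ± √8)/2.
  ⇒ x = -sqrt(2) ≈ -1.4142, sqrt(2) ≈ 1.4142

f''(x) = (x^2 - 2*x - 2)*exp(-x)
Second-derivative test at each critical point:
  f''(-1.4142) = 11.6340 > 0 → local minimum
  f''(1.4142) = -0.6876 < 0 → local maximum

Critical points: x = -sqrt(2) ≈ -1.4142 (local minimum); x = sqrt(2) ≈ 1.4142 (local maximum)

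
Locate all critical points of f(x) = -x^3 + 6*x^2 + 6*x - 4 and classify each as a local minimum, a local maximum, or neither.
f'(x) = -3*x^2 + 12*x + 6

Solve f'(x) = 0:
  Factor: -3*x^2 + 12*x + 6 = -3*(x^2 - 4*x - 2); x^2 - 4*x - 2 = 0 has no rational roots; quadratic formula: x = (4 ± √24)/2.
  ⇒ x = 2 - sqrt(6) ≈ -0.4495, 2 + sqrt(6) ≈ 4.4495

f''(x) = 12 - 6*x
Second-derivative test at each critical point:
  f''(-0.4495) = 14.6969 > 0 → local minimum
  f''(4.4495) = -14.6969 < 0 → local maximum

Critical points: x = 2 - sqrt(6) ≈ -0.4495 (local minimum); x = 2 + sqrt(6) ≈ 4.4495 (local maximum)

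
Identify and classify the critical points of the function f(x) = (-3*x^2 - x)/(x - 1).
f'(x) = (-3*x^2 + 6*x + 1)/(x^2 - 2*x + 1)

Solve f'(x) = 0:
  f'(x) = -(3*x^2 - 6*x - 1)/(x - 1)^2; the denominator is positive wherever f is defined, so f'(x) = 0 ⇔ -3*x^2 + 6*x + 1 = 0.
  3*x^2 - 6*x - 1 = 0 has no rational roots; quadratic formula: x = (6 ± √48)/6.
  ⇒ x = 1 - 2*sqrt(3)/3 ≈ -0.1547, 1 + 2*sqrt(3)/3 ≈ 2.1547

f''(x) = -8/(x^3 - 3*x^2 + 3*x - 1)
Second-derivative test at each critical point:
  f''(-0.1547) = 5.1962 > 0 → local minimum
  f''(2.1547) = -5.1962 < 0 → local maximum

Critical points: x = 1 - 2*sqrt(3)/3 ≈ -0.1547 (local minimum); x = 1 + 2*sqrt(3)/3 ≈ 2.1547 (local maximum)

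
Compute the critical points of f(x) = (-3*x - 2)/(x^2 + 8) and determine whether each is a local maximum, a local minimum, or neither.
f'(x) = (3*x^2 + 4*x - 24)/(x^4 + 16*x^2 + 64)

Solve f'(x) = 0:
  f'(x) = (3*x^2 + 4*x - 24)/(x^2 + 8)^2; the denominator is positive wherever f is defined, so f'(x) = 0 ⇔ 3*x^2 + 4*x - 24 = 0.
  3*x^2 + 4*x - 24 = 0 has no rational roots; quadratic formula: x = (-4 ± √304)/6.
  ⇒ x = -2*sqrt(19)/3 - 2/3 ≈ -3.5726, -2/3 + 2*sqrt(19)/3 ≈ 2.2393

f''(x) = 2*(-4*x^2*(3*x + 2) + (9*x + 2)*(x^2 + 8))/(x^2 + 8)^3
Second-derivative test at each critical point:
  f''(-3.5726) = -0.0404 < 0 → local maximum
  f''(2.2393) = 0.1029 > 0 → local minimum

Critical points: x = -2*sqrt(19)/3 - 2/3 ≈ -3.5726 (local maximum); x = -2/3 + 2*sqrt(19)/3 ≈ 2.2393 (local minimum)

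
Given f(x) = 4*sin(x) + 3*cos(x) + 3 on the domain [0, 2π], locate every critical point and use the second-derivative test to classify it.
f'(x) = -3*sin(x) + 4*cos(x)

Solve f'(x) = 0 on [0, 2π]:
  f'(x) = 0 ⇔ 4*cos(x) = 3*sin(x) ⇔ tan(x) = 4/3, i.e. x = arctan(4/3) + nπ; keep the solutions lying in [0, 2π].
  ⇒ x = atan(4/3) ≈ 0.9273, atan(4/3) + pi ≈ 4.0689

f''(x) = -4*sin(x) - 3*cos(x)
Second-derivative test at each critical point:
  f''(0.9273) = -5 < 0 → local maximum
  f''(4.0689) = 5 > 0 → local minimum

Critical points: x = atan(4/3) ≈ 0.9273 (local maximum); x = atan(4/3) + pi ≈ 4.0689 (local minimum)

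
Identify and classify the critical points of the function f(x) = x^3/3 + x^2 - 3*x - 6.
f'(x) = x^2 + 2*x - 3

Solve f'(x) = 0:
  Factor: x^2 + 2*x - 3 = (x - 1)*(x + 3) = 0.
  ⇒ x = -3, 1

f''(x) = 2*x + 2
Second-derivative test at each critical point:
  f''(-3) = -4 < 0 → local maximum
  f''(1) = 4 > 0 → local minimum

Critical points: x = -3 (local maximum); x = 1 (local minimum)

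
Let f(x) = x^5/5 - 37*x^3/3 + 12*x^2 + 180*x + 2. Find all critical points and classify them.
f'(x) = x^4 - 37*x^2 + 24*x + 180

Solve f'(x) = 0:
  Factor: x^4 - 37*x^2 + 24*x + 180 = (x - 5)*(x - 3)*(x + 2)*(x + 6) = 0.
  ⇒ x = -6, -2, 3, 5

f''(x) = 4*x^3 - 74*x + 24
Second-derivative test at each critical point:
  f''(-6) = -396 < 0 → local maximum
  f''(-2) = 140 > 0 → local minimum
  f''(3) = -90 < 0 → local maximum
  f''(5) = 154 > 0 → local minimum

Critical points: x = -6 (local maximum); x = -2 (local minimum); x = 3 (local maximum); x = 5 (local minimum)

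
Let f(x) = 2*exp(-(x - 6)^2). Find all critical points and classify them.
f'(x) = 4*(6 - x)*exp(-(x - 6)^2)

Solve f'(x) = 0:
  f'(x) = (24 - 4*x)·exp(-(x - 6)^2) and exp(-(x - 6)^2) > 0 for every x, so f'(x) = 0 ⇔ 24 - 4*x = 0.
  Factor: 24 - 4*x = -4*(x - 6) = 0.
  ⇒ x = 6

f''(x) = 4*(2*(x - 6)^2 - 1)*exp(-(x - 6)^2)
Second-derivative test at each critical point:
  f''(6) = -4 < 0 → local maximum

Critical points: x = 6 (local maximum)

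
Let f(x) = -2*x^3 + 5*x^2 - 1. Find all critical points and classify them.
f'(x) = 2*x*(5 - 3*x)

Solve f'(x) = 0:
  Factor: -6*x^2 + 10*x = -2*x*(3*x - 5) = 0.
  ⇒ x = 0, 5/3

f''(x) = 10 - 12*x
Second-derivative test at each critical point:
  f''(0) = 10 > 0 → local minimum
  f''(5/3) = -10 < 0 → local maximum

Critical points: x = 0 (local minimum); x = 5/3 (local maximum)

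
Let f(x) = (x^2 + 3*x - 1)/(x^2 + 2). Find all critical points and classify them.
f'(x) = 3*(-x^2 + 2*x + 2)/(x^4 + 4*x^2 + 4)

Solve f'(x) = 0:
  f'(x) = -3*(x^2 - 2*x - 2)/(x^2 + 2)^2; the denominator is positive wherever f is defined, so f'(x) = 0 ⇔ -3*x^2 + 6*x + 6 = 0.
  Factor: -3*x^2 + 6*x + 6 = -3*(x^2 - 2*x - 2); x^2 - 2*x - 2 = 0 has no rational roots; quadratic formula: x = (2 ± √12)/2.
  ⇒ x = 1 - sqrt(3) ≈ -0.7321, 1 + sqrt(3) ≈ 2.7321

f''(x) = 6*(x^3 - 3*x^2 - 6*x + 2)/(x^6 + 6*x^4 + 12*x^2 + 8)
Second-derivative test at each critical point:
  f''(-0.7321) = 1.6160 > 0 → local minimum
  f''(2.7321) = -0.1160 < 0 → local maximum

Critical points: x = 1 - sqrt(3) ≈ -0.7321 (local minimum); x = 1 + sqrt(3) ≈ 2.7321 (local maximum)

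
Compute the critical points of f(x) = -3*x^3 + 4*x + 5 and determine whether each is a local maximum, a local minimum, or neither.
f'(x) = 4 - 9*x^2

Solve f'(x) = 0:
  Factor: 4 - 9*x^2 = -(3*x - 2)*(3*x + 2) = 0.
  ⇒ x = -2/3, 2/3

f''(x) = -18*x
Second-derivative test at each critical point:
  f''(-2/3) = 12 > 0 → local minimum
  f''(2/3) = -12 < 0 → local maximum

Critical points: x = -2/3 (local minimum); x = 2/3 (local maximum)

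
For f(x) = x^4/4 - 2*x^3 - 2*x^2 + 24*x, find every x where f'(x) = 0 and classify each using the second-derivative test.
f'(x) = x^3 - 6*x^2 - 4*x + 24

Solve f'(x) = 0:
  Factor: x^3 - 6*x^2 - 4*x + 24 = (x - 6)*(x - 2)*(x + 2) = 0.
  ⇒ x = -2, 2, 6

f''(x) = 3*x^2 - 12*x - 4
Second-derivative test at each critical point:
  f''(-2) = 32 > 0 → local minimum
  f''(2) = -16 < 0 → local maximum
  f''(6) = 32 > 0 → local minimum

Critical points: x = -2 (local minimum); x = 2 (local maximum); x = 6 (local minimum)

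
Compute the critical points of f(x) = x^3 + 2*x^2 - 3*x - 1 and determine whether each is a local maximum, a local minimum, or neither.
f'(x) = 3*x^2 + 4*x - 3

Solve f'(x) = 0:
  3*x^2 + 4*x - 3 = 0 has no rational roots; quadratic formula: x = (-4 ± √52)/6.
  ⇒ x = -sqrt(13)/3 - 2/3 ≈ -1.8685, -2/3 + sqrt(13)/3 ≈ 0.5352

f''(x) = 6*x + 4
Second-derivative test at each critical point:
  f''(-1.8685) = -7.2111 < 0 → local maximum
  f''(0.5352) = 7.2111 > 0 → local minimum

Critical points: x = -sqrt(13)/3 - 2/3 ≈ -1.8685 (local maximum); x = -2/3 + sqrt(13)/3 ≈ 0.5352 (local minimum)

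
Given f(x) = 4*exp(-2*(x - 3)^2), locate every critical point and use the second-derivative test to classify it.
f'(x) = 16*(3 - x)*exp(-2*(x - 3)^2)

Solve f'(x) = 0:
  f'(x) = (48 - 16*x)·exp(-2*(x - 3)^2) and exp(-2*(x - 3)^2) > 0 for every x, so f'(x) = 0 ⇔ 48 - 16*x = 0.
  Factor: 48 - 16*x = -16*(x - 3) = 0.
  ⇒ x = 3

f''(x) = 16*(4*(x - 3)^2 - 1)*exp(-2*(x - 3)^2)
Second-derivative test at each critical point:
  f''(3) = -16 < 0 → local maximum

Critical points: x = 3 (local maximum)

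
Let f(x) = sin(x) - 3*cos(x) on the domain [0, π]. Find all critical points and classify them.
f'(x) = 3*sin(x) + cos(x)

Solve f'(x) = 0 on [0, π]:
  f'(x) = 0 ⇔ cos(x) = -3*sin(x) ⇔ tan(x) = -1/3, i.e. x = arctan(-1/3) + nπ; keep the solutions lying in [0, π].
  ⇒ x = pi - atan(1/3) ≈ 2.8198

f''(x) = -sin(x) + 3*cos(x)
Second-derivative test at each critical point:
  f''(2.8198) = -3.1623 < 0 → local maximum

Critical points: x = pi - atan(1/3) ≈ 2.8198 (local maximum)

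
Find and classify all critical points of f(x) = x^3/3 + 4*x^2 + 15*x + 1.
f'(x) = x^2 + 8*x + 15

Solve f'(x) = 0:
  Factor: x^2 + 8*x + 15 = (x + 3)*(x + 5) = 0.
  ⇒ x = -5, -3

f''(x) = 2*x + 8
Second-derivative test at each critical point:
  f''(-5) = -2 < 0 → local maximum
  f''(-3) = 2 > 0 → local minimum

Critical points: x = -5 (local maximum); x = -3 (local minimum)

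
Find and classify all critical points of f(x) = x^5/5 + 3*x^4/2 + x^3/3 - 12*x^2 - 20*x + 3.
f'(x) = x^4 + 6*x^3 + x^2 - 24*x - 20

Solve f'(x) = 0:
  Factor: x^4 + 6*x^3 + x^2 - 24*x - 20 = (x - 2)*(x + 1)*(x + 2)*(x + 5) = 0.
  ⇒ x = -5, -2, -1, 2

f''(x) = 4*x^3 + 18*x^2 + 2*x - 24
Second-derivative test at each critical point:
  f''(-5) = -84 < 0 → local maximum
  f''(-2) = 12 > 0 → local minimum
  f''(-1) = -12 < 0 → local maximum
  f''(2) = 84 > 0 → local minimum

Critical points: x = -5 (local maximum); x = -2 (local minimum); x = -1 (local maximum); x = 2 (local minimum)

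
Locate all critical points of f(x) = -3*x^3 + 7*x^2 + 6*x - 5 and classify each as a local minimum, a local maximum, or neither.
f'(x) = -9*x^2 + 14*x + 6

Solve f'(x) = 0:
  9*x^2 - 14*x - 6 = 0 has no rational roots; quadratic formula: x = (14 ± √412)/18.
  ⇒ x = 7/9 - sqrt(103)/9 ≈ -0.3499, 7/9 + sqrt(103)/9 ≈ 1.9054

f''(x) = 14 - 18*x
Second-derivative test at each critical point:
  f''(-0.3499) = 20.2978 > 0 → local minimum
  f''(1.9054) = -20.2978 < 0 → local maximum

Critical points: x = 7/9 - sqrt(103)/9 ≈ -0.3499 (local minimum); x = 7/9 + sqrt(103)/9 ≈ 1.9054 (local maximum)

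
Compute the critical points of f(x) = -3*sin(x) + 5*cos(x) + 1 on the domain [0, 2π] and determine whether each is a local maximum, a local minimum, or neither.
f'(x) = -5*sin(x) - 3*cos(x)

Solve f'(x) = 0 on [0, 2π]:
  f'(x) = 0 ⇔ -3*cos(x) = 5*sin(x) ⇔ tan(x) = -3/5, i.e. x = arctan(-3/5) + nπ; keep the solutions lying in [0, 2π].
  ⇒ x = pi - atan(3/5) ≈ 2.6012, -atan(3/5) + 2*pi ≈ 5.7428

f''(x) = 3*sin(x) - 5*cos(x)
Second-derivative test at each critical point:
  f''(2.6012) = 5.8310 > 0 → local minimum
  f''(5.7428) = -5.8310 < 0 → local maximum

Critical points: x = pi - atan(3/5) ≈ 2.6012 (local minimum); x = -atan(3/5) + 2*pi ≈ 5.7428 (local maximum)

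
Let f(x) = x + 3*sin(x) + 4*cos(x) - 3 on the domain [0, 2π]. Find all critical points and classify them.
f'(x) = -4*sin(x) + 3*cos(x) + 1

Solve f'(x) = 0 on [0, 2π]:
  f'(x) = 0 ⇔ -4*sin(x) + 3*cos(x) = -1. Write the left side as R·cos(x + φ) with R = √(3² + 4²) = 5, cos φ = 3/5, sin φ = 4/5; then cos(x + φ) = -1/5. Solve for x and keep the solutions lying in [0, 2π].
  ⇒ x = atan((4 + 6*sqrt(6))/(-3 + 8*sqrt(6))) ≈ 0.8449, atan((4 - 6*sqrt(6))/(-8*sqrt(6) - 3)) + pi ≈ 3.5837

f''(x) = -3*sin(x) - 4*cos(x)
Second-derivative test at each critical point:
  f''(0.8449) = -4.8990 < 0 → local maximum
  f''(3.5837) = 4.8990 > 0 → local minimum

Critical points: x = atan((4 + 6*sqrt(6))/(-3 + 8*sqrt(6))) ≈ 0.8449 (local maximum); x = atan((4 - 6*sqrt(6))/(-8*sqrt(6) - 3)) + pi ≈ 3.5837 (local minimum)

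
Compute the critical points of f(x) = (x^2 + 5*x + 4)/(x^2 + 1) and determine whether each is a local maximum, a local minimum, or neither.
f'(x) = (-5*x^2 - 6*x + 5)/(x^4 + 2*x^2 + 1)

Solve f'(x) = 0:
  f'(x) = -(5*x^2 + 6*x - 5)/(x^2 + 1)^2; the denominator is positive wherever f is defined, so f'(x) = 0 ⇔ -5*x^2 - 6*x + 5 = 0.
  5*x^2 + 6*x - 5 = 0 has no rational roots; quadratic formula: x = (-6 ± √136)/10.
  ⇒ x = -sqrt(34)/5 - 3/5 ≈ -1.7662, -3/5 + sqrt(34)/5 ≈ 0.5662

f''(x) = 2*(5*x^3 + 9*x^2 - 15*x - 3)/(x^6 + 3*x^4 + 3*x^2 + 1)
Second-derivative test at each critical point:
  f''(-1.7662) = 0.6872 > 0 → local minimum
  f''(0.5662) = -6.6872 < 0 → local maximum

Critical points: x = -sqrt(34)/5 - 3/5 ≈ -1.7662 (local minimum); x = -3/5 + sqrt(34)/5 ≈ 0.5662 (local maximum)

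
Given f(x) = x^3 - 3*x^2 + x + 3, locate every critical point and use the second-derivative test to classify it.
f'(x) = 3*x^2 - 6*x + 1

Solve f'(x) = 0:
  3*x^2 - 6*x + 1 = 0 has no rational roots; quadratic formula: x = (6 ± √24)/6.
  ⇒ x = 1 - sqrt(6)/3 ≈ 0.1835, sqrt(6)/3 + 1 ≈ 1.8165

f''(x) = 6*x - 6
Second-derivative test at each critical point:
  f''(0.1835) = -4.8990 < 0 → local maximum
  f''(1.8165) = 4.8990 > 0 → local minimum

Critical points: x = 1 - sqrt(6)/3 ≈ 0.1835 (local maximum); x = sqrt(6)/3 + 1 ≈ 1.8165 (local minimum)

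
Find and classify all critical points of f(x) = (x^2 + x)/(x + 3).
f'(x) = (x^2 + 6*x + 3)/(x^2 + 6*x + 9)

Solve f'(x) = 0:
  f'(x) = (x^2 + 6*x + 3)/(x + 3)^2; the denominator is positive wherever f is defined, so f'(x) = 0 ⇔ x^2 + 6*x + 3 = 0.
  x^2 + 6*x + 3 = 0 has no rational roots; quadratic formula: x = (-6 ± √24)/2.
  ⇒ x = -3 - sqrt(6) ≈ -5.4495, -3 + sqrt(6) ≈ -0.5505

f''(x) = 12/(x^3 + 9*x^2 + 27*x + 27)
Second-derivative test at each critical point:
  f''(-5.4495) = -0.8165 < 0 → local maximum
  f''(-0.5505) = 0.8165 > 0 → local minimum

Critical points: x = -3 - sqrt(6) ≈ -5.4495 (local maximum); x = -3 + sqrt(6) ≈ -0.5505 (local minimum)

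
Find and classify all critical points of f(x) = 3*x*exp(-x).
f'(x) = 3*(1 - x)*exp(-x)

Solve f'(x) = 0:
  f'(x) = (3 - 3*x)·exp(-x) and exp(-x) > 0 for every x, so f'(x) = 0 ⇔ 3 - 3*x = 0.
  Factor: 3 - 3*x = -3*(x - 1) = 0.
  ⇒ x = 1

f''(x) = 3*(x - 2)*exp(-x)
Second-derivative test at each critical point:
  f''(1) = -1.1036 < 0 → local maximum

Critical points: x = 1 (local maximum)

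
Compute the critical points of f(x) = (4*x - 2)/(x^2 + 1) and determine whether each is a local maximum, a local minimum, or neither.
f'(x) = 4*(-x^2 + x + 1)/(x^4 + 2*x^2 + 1)

Solve f'(x) = 0:
  f'(x) = -4*(x^2 - x - 1)/(x^2 + 1)^2; the denominator is positive wherever f is defined, so f'(x) = 0 ⇔ -4*x^2 + 4*x + 4 = 0.
  Factor: -4*x^2 + 4*x + 4 = -4*(x^2 - x - 1); x^2 - x - 1 = 0 has no rational roots; quadratic formula: x = (1 ± √5)/2.
  ⇒ x = 1/2 - sqrt(5)/2 ≈ -0.6180, 1/2 + sqrt(5)/2 ≈ 1.6180

f''(x) = 4*(4*x^2*(2*x - 1) + (1 - 6*x)*(x^2 + 1))/(x^2 + 1)^3
Second-derivative test at each critical point:
  f''(-0.6180) = 4.6833 > 0 → local minimum
  f''(1.6180) = -0.6833 < 0 → local maximum

Critical points: x = 1/2 - sqrt(5)/2 ≈ -0.6180 (local minimum); x = 1/2 + sqrt(5)/2 ≈ 1.6180 (local maximum)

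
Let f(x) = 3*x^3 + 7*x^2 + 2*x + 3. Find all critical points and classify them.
f'(x) = 9*x^2 + 14*x + 2

Solve f'(x) = 0:
  9*x^2 + 14*x + 2 = 0 has no rational roots; quadratic formula: x = (-14 ± √124)/18.
  ⇒ x = -7/9 - sqrt(31)/9 ≈ -1.3964, -7/9 + sqrt(31)/9 ≈ -0.1591

f''(x) = 18*x + 14
Second-derivative test at each critical point:
  f''(-1.3964) = -11.1355 < 0 → local maximum
  f''(-0.1591) = 11.1355 > 0 → local minimum

Critical points: x = -7/9 - sqrt(31)/9 ≈ -1.3964 (local maximum); x = -7/9 + sqrt(31)/9 ≈ -0.1591 (local minimum)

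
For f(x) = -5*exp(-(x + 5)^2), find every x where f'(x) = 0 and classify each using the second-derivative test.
f'(x) = 10*(x + 5)*exp(-(x + 5)^2)

Solve f'(x) = 0:
  f'(x) = (10*x + 50)·exp(-(x + 5)^2) and exp(-(x + 5)^2) > 0 for every x, so f'(x) = 0 ⇔ 10*x + 50 = 0.
  Factor: 10*x + 50 = 10*(x + 5) = 0.
  ⇒ x = -5

f''(x) = 10*(1 - 2*(x + 5)^2)*exp(-(x + 5)^2)
Second-derivative test at each critical point:
  f''(-5) = 10 > 0 → local minimum

Critical points: x = -5 (local minimum)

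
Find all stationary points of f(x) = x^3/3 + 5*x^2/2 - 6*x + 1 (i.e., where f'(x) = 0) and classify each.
f'(x) = x^2 + 5*x - 6

Solve f'(x) = 0:
  Factor: x^2 + 5*x - 6 = (x - 1)*(x + 6) = 0.
  ⇒ x = -6, 1

f''(x) = 2*x + 5
Second-derivative test at each critical point:
  f''(-6) = -7 < 0 → local maximum
  f''(1) = 7 > 0 → local minimum

Critical points: x = -6 (local maximum); x = 1 (local minimum)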